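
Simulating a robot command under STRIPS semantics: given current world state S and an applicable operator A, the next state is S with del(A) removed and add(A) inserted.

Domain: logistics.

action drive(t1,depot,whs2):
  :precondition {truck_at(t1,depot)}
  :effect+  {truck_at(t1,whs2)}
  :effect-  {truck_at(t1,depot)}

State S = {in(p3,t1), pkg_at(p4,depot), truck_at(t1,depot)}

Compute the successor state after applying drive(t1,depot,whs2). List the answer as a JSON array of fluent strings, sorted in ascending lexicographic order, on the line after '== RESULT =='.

Compute (S \ del) ∪ add:
  pre ⊆ S: {truck_at(t1,depot)} ⊆ S  — applicable
  S \ del = {in(p3,t1), pkg_at(p4,depot)}
  ∪ add   = {in(p3,t1), pkg_at(p4,depot), truck_at(t1,whs2)}

== RESULT ==
["in(p3,t1)", "pkg_at(p4,depot)", "truck_at(t1,whs2)"]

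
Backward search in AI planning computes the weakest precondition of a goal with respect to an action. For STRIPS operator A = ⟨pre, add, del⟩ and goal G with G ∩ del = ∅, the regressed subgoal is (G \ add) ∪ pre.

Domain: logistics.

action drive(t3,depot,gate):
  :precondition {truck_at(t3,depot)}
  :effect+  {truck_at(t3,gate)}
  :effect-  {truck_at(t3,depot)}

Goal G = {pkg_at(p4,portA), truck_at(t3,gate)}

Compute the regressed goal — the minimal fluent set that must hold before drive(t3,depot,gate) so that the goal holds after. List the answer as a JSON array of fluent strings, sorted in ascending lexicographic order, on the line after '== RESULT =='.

Regress:
  G ∩ del = {}  (empty — regression defined)
  G \ add = {pkg_at(p4,portA), truck_at(t3,gate)} \ {truck_at(t3,gate)} = {pkg_at(p4,portA)}
  ∪ pre   = {pkg_at(p4,portA)} ∪ {truck_at(t3,depot)}
          = {pkg_at(p4,portA), truck_at(t3,depot)}

== RESULT ==
["pkg_at(p4,portA)", "truck_at(t3,depot)"]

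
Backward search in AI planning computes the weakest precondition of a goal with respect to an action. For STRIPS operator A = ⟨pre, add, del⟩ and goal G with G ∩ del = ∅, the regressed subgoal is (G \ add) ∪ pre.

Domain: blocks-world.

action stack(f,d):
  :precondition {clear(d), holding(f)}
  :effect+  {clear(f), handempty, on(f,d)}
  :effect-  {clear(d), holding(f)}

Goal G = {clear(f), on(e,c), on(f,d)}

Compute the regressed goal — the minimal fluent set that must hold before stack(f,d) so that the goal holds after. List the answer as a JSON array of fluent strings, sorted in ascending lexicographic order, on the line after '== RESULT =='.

Regress:
  G ∩ del = {}  (empty — regression defined)
  G \ add = {clear(f), on(e,c), on(f,d)} \ {clear(f), handempty, on(f,d)} = {on(e,c)}
  ∪ pre   = {on(e,c)} ∪ {clear(d), holding(f)}
          = {clear(d), holding(f), on(e,c)}

== RESULT ==
["clear(d)", "holding(f)", "on(e,c)"]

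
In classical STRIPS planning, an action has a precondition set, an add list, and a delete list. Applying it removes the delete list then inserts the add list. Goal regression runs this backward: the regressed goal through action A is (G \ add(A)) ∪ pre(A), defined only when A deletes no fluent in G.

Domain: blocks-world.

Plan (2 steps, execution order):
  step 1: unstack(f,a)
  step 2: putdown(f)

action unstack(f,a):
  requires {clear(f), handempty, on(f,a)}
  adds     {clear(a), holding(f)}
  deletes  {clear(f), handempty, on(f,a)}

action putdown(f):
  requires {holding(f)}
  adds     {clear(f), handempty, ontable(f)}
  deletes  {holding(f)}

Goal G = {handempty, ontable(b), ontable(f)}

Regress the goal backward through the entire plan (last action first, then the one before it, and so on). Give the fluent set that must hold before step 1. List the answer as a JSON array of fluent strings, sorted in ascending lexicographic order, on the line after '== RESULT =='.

Regress step by step:
  through step 2 (putdown(f)): drop {handempty, ontable(f)}, keep {ontable(b)}, require {holding(f)}
    → {holding(f), ontable(b)}
  through step 1 (unstack(f,a)): drop {holding(f)}, keep {ontable(b)}, require {clear(f), handempty, on(f,a)}
    → {clear(f), handempty, on(f,a), ontable(b)}

== RESULT ==
["clear(f)", "handempty", "on(f,a)", "ontable(b)"]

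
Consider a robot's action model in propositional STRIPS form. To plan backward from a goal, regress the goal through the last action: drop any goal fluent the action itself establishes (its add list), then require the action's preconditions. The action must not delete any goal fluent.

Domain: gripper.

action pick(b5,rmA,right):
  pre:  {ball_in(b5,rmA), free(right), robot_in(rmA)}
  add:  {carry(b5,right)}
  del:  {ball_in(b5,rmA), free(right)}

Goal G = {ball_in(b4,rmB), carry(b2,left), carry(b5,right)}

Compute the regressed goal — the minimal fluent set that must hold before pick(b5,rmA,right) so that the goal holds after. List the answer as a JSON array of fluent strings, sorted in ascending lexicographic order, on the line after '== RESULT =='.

Regress:
  G ∩ del = {}  (empty — regression defined)
  G \ add = {ball_in(b4,rmB), carry(b2,left), carry(b5,right)} \ {carry(b5,right)} = {ball_in(b4,rmB), carry(b2,left)}
  ∪ pre   = {ball_in(b4,rmB), carry(b2,left)} ∪ {ball_in(b5,rmA), free(right), robot_in(rmA)}
          = {ball_in(b4,rmB), ball_in(b5,rmA), carry(b2,left), free(right), robot_in(rmA)}

== RESULT ==
["ball_in(b4,rmB)", "ball_in(b5,rmA)", "carry(b2,left)", "free(right)", "robot_in(rmA)"]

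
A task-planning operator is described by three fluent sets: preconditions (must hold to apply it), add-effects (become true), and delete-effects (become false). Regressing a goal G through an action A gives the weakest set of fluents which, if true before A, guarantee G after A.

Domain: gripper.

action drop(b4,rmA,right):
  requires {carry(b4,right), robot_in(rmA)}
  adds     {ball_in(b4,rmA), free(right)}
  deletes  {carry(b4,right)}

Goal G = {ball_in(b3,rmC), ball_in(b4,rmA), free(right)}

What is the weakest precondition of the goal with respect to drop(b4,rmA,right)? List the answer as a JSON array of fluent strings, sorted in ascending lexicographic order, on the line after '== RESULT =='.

Compute (G \ add) ∪ pre:
  G ∩ del = {}  (empty — regression defined)
  G \ add = {ball_in(b3,rmC), ball_in(b4,rmA), free(right)} \ {ball_in(b4,rmA), free(right)} = {ball_in(b3,rmC)}
  ∪ pre   = {ball_in(b3,rmC)} ∪ {carry(b4,right), robot_in(rmA)}
          = {ball_in(b3,rmC), carry(b4,right), robot_in(rmA)}

== RESULT ==
["ball_in(b3,rmC)", "carry(b4,right)", "robot_in(rmA)"]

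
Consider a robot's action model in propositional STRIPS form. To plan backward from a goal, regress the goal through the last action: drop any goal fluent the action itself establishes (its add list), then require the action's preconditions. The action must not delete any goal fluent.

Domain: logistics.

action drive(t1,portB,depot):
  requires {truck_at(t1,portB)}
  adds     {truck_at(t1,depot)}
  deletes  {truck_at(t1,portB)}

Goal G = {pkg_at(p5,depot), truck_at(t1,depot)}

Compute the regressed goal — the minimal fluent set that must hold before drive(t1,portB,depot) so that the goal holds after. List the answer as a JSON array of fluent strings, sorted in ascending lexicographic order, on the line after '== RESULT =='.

Compute (G \ add) ∪ pre:
  G ∩ del = {}  (empty — regression defined)
  G \ add = {pkg_at(p5,depot), truck_at(t1,depot)} \ {truck_at(t1,depot)} = {pkg_at(p5,depot)}
  ∪ pre   = {pkg_at(p5,depot)} ∪ {truck_at(t1,portB)}
          = {pkg_at(p5,depot), truck_at(t1,portB)}

== RESULT ==
["pkg_at(p5,depot)", "truck_at(t1,portB)"]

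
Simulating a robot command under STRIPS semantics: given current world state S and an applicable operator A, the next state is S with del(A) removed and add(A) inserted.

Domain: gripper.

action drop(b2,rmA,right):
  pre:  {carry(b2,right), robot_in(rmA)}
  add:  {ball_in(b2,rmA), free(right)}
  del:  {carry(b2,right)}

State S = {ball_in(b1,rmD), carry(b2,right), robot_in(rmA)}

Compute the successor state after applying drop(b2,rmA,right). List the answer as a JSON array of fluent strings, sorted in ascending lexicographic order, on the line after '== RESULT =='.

Compute (S \ del) ∪ add:
  pre ⊆ S: {carry(b2,right), robot_in(rmA)} ⊆ S  — applicable
  S \ del = {ball_in(b1,rmD), robot_in(rmA)}
  ∪ add   = {ball_in(b1,rmD), ball_in(b2,rmA), free(right), robot_in(rmA)}

== RESULT ==
["ball_in(b1,rmD)", "ball_in(b2,rmA)", "free(right)", "robot_in(rmA)"]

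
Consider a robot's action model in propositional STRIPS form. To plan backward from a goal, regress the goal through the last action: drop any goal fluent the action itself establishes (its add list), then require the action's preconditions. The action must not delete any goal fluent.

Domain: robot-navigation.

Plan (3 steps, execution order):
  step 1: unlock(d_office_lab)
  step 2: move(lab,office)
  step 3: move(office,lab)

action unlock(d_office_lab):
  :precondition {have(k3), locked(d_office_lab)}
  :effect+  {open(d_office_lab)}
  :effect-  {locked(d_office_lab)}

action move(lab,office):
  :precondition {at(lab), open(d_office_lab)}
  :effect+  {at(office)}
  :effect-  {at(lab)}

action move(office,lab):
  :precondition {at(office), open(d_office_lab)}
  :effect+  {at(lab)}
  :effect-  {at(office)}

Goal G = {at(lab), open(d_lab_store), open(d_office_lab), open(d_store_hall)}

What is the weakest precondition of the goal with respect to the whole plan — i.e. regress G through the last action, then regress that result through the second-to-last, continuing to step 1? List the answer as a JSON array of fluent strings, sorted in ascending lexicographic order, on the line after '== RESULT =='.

Work backward from the goal:
  through step 3 (move(office,lab)): drop {at(lab)}, keep {open(d_lab_store), open(d_office_lab), open(d_store_hall)}, require {at(office), open(d_office_lab)}
    → {at(office), open(d_lab_store), open(d_office_lab), open(d_store_hall)}
  through step 2 (move(lab,office)): drop {at(office)}, keep {open(d_lab_store), open(d_office_lab), open(d_store_hall)}, require {at(lab), open(d_office_lab)}
    → {at(lab), open(d_lab_store), open(d_office_lab), open(d_store_hall)}
  through step 1 (unlock(d_office_lab)): drop {open(d_office_lab)}, keep {at(lab), open(d_lab_store), open(d_store_hall)}, require {have(k3), locked(d_office_lab)}
    → {at(lab), have(k3), locked(d_office_lab), open(d_lab_store), open(d_store_hall)}

== RESULT ==
["at(lab)", "have(k3)", "locked(d_office_lab)", "open(d_lab_store)", "open(d_store_hall)"]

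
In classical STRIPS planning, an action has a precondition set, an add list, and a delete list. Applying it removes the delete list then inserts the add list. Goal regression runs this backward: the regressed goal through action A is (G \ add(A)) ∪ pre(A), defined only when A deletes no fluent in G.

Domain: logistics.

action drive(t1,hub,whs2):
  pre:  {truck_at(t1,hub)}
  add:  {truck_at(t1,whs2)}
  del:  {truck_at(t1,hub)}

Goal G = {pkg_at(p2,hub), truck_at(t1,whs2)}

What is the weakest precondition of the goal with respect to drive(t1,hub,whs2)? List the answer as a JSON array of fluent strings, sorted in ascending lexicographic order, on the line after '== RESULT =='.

Regress:
  G ∩ del = {}  (empty — regression defined)
  G \ add = {pkg_at(p2,hub), truck_at(t1,whs2)} \ {truck_at(t1,whs2)} = {pkg_at(p2,hub)}
  ∪ pre   = {pkg_at(p2,hub)} ∪ {truck_at(t1,hub)}
          = {pkg_at(p2,hub), truck_at(t1,hub)}

== RESULT ==
["pkg_at(p2,hub)", "truck_at(t1,hub)"]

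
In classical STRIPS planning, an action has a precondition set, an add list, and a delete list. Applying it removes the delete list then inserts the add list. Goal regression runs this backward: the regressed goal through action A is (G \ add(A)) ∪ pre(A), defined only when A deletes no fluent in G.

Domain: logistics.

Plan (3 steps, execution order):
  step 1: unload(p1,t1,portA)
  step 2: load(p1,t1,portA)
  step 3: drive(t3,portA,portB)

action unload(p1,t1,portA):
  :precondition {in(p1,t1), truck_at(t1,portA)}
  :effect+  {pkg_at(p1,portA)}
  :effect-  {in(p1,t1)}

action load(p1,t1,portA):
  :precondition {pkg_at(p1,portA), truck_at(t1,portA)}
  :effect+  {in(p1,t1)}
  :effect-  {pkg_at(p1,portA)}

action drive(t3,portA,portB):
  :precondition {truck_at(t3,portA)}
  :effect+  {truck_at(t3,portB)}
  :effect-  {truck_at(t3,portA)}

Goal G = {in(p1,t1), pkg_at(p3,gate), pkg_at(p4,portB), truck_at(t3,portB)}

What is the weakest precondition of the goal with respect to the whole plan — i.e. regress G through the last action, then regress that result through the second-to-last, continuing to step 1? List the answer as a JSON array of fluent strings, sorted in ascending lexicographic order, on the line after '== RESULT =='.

Regress step by step:
  through step 3 (drive(t3,portA,portB)): drop {truck_at(t3,portB)}, keep {in(p1,t1), pkg_at(p3,gate), pkg_at(p4,portB)}, require {truck_at(t3,portA)}
    → {in(p1,t1), pkg_at(p3,gate), pkg_at(p4,portB), truck_at(t3,portA)}
  through step 2 (load(p1,t1,portA)): drop {in(p1,t1)}, keep {pkg_at(p3,gate), pkg_at(p4,portB), truck_at(t3,portA)}, require {pkg_at(p1,portA), truck_at(t1,portA)}
    → {pkg_at(p1,portA), pkg_at(p3,gate), pkg_at(p4,portB), truck_at(t1,portA), truck_at(t3,portA)}
  through step 1 (unload(p1,t1,portA)): drop {pkg_at(p1,portA)}, keep {pkg_at(p3,gate), pkg_at(p4,portB), truck_at(t1,portA), truck_at(t3,portA)}, require {in(p1,t1), truck_at(t1,portA)}
    → {in(p1,t1), pkg_at(p3,gate), pkg_at(p4,portB), truck_at(t1,portA), truck_at(t3,portA)}

== RESULT ==
["in(p1,t1)", "pkg_at(p3,gate)", "pkg_at(p4,portB)", "truck_at(t1,portA)", "truck_at(t3,portA)"]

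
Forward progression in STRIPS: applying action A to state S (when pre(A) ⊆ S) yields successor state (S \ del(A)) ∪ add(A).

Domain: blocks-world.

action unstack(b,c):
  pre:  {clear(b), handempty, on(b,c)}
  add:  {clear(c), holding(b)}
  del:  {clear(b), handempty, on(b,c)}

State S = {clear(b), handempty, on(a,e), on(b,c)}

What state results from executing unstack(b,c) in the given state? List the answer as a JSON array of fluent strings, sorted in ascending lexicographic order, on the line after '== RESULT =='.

Progress:
  pre ⊆ S: {clear(b), handempty, on(b,c)} ⊆ S  — applicable
  S \ del = {on(a,e)}
  ∪ add   = {clear(c), holding(b), on(a,e)}

== RESULT ==
["clear(c)", "holding(b)", "on(a,e)"]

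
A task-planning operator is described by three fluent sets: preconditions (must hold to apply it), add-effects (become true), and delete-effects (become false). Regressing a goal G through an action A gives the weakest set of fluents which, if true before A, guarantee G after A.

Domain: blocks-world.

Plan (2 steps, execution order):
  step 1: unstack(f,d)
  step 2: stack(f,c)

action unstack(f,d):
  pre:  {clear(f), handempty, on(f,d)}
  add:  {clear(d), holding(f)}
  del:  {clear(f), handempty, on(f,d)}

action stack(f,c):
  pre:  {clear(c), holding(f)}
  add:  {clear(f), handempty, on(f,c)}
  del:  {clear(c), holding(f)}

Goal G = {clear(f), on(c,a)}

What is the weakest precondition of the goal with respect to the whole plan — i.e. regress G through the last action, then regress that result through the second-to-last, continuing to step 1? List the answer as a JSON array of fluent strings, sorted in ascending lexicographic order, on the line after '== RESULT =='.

Regress step by step:
  through step 2 (stack(f,c)): drop {clear(f)}, keep {on(c,a)}, require {clear(c), holding(f)}
    → {clear(c), holding(f), on(c,a)}
  through step 1 (unstack(f,d)): drop {holding(f)}, keep {clear(c), on(c,a)}, require {clear(f), handempty, on(f,d)}
    → {clear(c), clear(f), handempty, on(c,a), on(f,d)}

== RESULT ==
["clear(c)", "clear(f)", "handempty", "on(c,a)", "on(f,d)"]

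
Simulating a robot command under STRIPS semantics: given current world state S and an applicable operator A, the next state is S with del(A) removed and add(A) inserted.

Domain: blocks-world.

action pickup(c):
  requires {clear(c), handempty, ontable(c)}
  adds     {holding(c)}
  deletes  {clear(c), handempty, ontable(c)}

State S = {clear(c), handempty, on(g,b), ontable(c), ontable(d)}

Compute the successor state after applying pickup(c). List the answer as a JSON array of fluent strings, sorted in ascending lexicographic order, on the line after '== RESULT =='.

Progress:
  pre ⊆ S: {clear(c), handempty, ontable(c)} ⊆ S  — applicable
  S \ del = {on(g,b), ontable(d)}
  ∪ add   = {holding(c), on(g,b), ontable(d)}

== RESULT ==
["holding(c)", "on(g,b)", "ontable(d)"]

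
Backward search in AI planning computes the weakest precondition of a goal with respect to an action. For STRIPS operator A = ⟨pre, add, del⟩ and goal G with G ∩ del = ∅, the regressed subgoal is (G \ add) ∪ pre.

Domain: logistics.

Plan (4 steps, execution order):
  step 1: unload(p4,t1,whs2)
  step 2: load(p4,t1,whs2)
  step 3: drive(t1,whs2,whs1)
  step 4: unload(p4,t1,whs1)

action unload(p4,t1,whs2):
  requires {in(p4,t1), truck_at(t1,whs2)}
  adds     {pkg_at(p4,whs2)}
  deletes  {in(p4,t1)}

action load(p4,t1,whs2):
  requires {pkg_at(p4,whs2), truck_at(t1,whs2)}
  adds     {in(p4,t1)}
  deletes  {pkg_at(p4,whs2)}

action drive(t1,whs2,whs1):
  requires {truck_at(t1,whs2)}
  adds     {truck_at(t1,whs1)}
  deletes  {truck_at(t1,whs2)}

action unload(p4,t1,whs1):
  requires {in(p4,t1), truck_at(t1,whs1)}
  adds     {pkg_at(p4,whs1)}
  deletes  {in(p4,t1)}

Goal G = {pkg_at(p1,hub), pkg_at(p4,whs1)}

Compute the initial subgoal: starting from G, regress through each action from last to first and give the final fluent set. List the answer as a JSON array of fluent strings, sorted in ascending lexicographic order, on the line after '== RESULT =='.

Regress step by step:
  through step 4 (unload(p4,t1,whs1)): drop {pkg_at(p4,whs1)}, keep {pkg_at(p1,hub)}, require {in(p4,t1), truck_at(t1,whs1)}
    → {in(p4,t1), pkg_at(p1,hub), truck_at(t1,whs1)}
  through step 3 (drive(t1,whs2,whs1)): drop {truck_at(t1,whs1)}, keep {in(p4,t1), pkg_at(p1,hub)}, require {truck_at(t1,whs2)}
    → {in(p4,t1), pkg_at(p1,hub), truck_at(t1,whs2)}
  through step 2 (load(p4,t1,whs2)): drop {in(p4,t1)}, keep {pkg_at(p1,hub), truck_at(t1,whs2)}, require {pkg_at(p4,whs2), truck_at(t1,whs2)}
    → {pkg_at(p1,hub), pkg_at(p4,whs2), truck_at(t1,whs2)}
  through step 1 (unload(p4,t1,whs2)): drop {pkg_at(p4,whs2)}, keep {pkg_at(p1,hub), truck_at(t1,whs2)}, require {in(p4,t1), truck_at(t1,whs2)}
    → {in(p4,t1), pkg_at(p1,hub), truck_at(t1,whs2)}

== RESULT ==
["in(p4,t1)", "pkg_at(p1,hub)", "truck_at(t1,whs2)"]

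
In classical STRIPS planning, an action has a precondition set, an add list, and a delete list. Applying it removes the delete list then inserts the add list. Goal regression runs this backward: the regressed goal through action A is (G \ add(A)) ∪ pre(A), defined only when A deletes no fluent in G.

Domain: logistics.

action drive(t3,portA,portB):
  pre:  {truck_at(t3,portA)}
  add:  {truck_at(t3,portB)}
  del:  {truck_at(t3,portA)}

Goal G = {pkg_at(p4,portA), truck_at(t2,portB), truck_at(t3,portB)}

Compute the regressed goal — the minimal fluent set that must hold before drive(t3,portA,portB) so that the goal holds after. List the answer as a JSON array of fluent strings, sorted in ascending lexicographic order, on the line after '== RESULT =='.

Regress:
  G ∩ del = {}  (empty — regression defined)
  G \ add = {pkg_at(p4,portA), truck_at(t2,portB), truck_at(t3,portB)} \ {truck_at(t3,portB)} = {pkg_at(p4,portA), truck_at(t2,portB)}
  ∪ pre   = {pkg_at(p4,portA), truck_at(t2,portB)} ∪ {truck_at(t3,portA)}
          = {pkg_at(p4,portA), truck_at(t2,portB), truck_at(t3,portA)}

== RESULT ==
["pkg_at(p4,portA)", "truck_at(t2,portB)", "truck_at(t3,portA)"]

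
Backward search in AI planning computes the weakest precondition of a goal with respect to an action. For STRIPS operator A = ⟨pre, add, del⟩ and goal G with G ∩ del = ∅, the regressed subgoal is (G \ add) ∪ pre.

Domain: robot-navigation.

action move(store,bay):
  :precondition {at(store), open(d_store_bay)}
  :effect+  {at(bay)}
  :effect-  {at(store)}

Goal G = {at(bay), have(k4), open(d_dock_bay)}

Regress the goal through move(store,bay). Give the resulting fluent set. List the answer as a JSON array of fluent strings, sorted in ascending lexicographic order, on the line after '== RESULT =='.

Compute (G \ add) ∪ pre:
  G ∩ del = {}  (empty — regression defined)
  G \ add = {at(bay), have(k4), open(d_dock_bay)} \ {at(bay)} = {have(k4), open(d_dock_bay)}
  ∪ pre   = {have(k4), open(d_dock_bay)} ∪ {at(store), open(d_store_bay)}
          = {at(store), have(k4), open(d_dock_bay), open(d_store_bay)}

== RESULT ==
["at(store)", "have(k4)", "open(d_dock_bay)", "open(d_store_bay)"]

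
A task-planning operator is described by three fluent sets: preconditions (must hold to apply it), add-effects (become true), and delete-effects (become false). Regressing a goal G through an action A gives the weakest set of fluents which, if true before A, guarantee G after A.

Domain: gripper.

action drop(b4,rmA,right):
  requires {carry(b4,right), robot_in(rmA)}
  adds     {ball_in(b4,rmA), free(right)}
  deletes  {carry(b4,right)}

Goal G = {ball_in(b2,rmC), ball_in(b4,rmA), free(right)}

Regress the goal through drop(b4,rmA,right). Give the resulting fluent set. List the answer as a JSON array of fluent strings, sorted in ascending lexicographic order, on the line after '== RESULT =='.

Compute (G \ add) ∪ pre:
  G ∩ del = {}  (empty — regression defined)
  G \ add = {ball_in(b2,rmC), ball_in(b4,rmA), free(right)} \ {ball_in(b4,rmA), free(right)} = {ball_in(b2,rmC)}
  ∪ pre   = {ball_in(b2,rmC)} ∪ {carry(b4,right), robot_in(rmA)}
          = {ball_in(b2,rmC), carry(b4,right), robot_in(rmA)}

== RESULT ==
["ball_in(b2,rmC)", "carry(b4,right)", "robot_in(rmA)"]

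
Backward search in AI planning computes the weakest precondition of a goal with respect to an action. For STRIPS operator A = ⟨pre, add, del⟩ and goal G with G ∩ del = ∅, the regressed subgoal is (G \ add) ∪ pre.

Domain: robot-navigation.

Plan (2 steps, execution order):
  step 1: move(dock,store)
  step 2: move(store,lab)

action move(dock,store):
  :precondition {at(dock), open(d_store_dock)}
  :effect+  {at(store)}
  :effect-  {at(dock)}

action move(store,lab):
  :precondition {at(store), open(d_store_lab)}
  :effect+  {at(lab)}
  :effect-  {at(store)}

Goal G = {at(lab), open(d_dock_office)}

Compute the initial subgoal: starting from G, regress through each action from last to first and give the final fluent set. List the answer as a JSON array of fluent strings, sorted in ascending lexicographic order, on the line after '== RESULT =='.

Work backward from the goal:
  through step 2 (move(store,lab)): drop {at(lab)}, keep {open(d_dock_office)}, require {at(store), open(d_store_lab)}
    → {at(store), open(d_dock_office), open(d_store_lab)}
  through step 1 (move(dock,store)): drop {at(store)}, keep {open(d_dock_office), open(d_store_lab)}, require {at(dock), open(d_store_dock)}
    → {at(dock), open(d_dock_office), open(d_store_dock), open(d_store_lab)}

== RESULT ==
["at(dock)", "open(d_dock_office)", "open(d_store_dock)", "open(d_store_lab)"]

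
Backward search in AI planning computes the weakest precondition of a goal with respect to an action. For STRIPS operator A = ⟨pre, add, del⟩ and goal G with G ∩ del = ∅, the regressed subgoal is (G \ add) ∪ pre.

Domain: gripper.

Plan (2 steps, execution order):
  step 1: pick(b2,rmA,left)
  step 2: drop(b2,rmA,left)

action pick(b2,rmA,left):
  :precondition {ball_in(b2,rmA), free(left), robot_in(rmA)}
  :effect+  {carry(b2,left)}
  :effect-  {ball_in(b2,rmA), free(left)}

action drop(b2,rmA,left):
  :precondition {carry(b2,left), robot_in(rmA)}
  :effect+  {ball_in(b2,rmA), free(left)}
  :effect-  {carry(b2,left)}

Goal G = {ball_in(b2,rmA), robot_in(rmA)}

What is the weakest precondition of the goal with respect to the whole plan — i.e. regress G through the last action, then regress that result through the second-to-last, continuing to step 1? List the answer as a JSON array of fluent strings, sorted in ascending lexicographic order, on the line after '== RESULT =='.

Work backward from the goal:
  through step 2 (drop(b2,rmA,left)): drop {ball_in(b2,rmA)}, keep {robot_in(rmA)}, require {carry(b2,left), robot_in(rmA)}
    → {carry(b2,left), robot_in(rmA)}
  through step 1 (pick(b2,rmA,left)): drop {carry(b2,left)}, keep {robot_in(rmA)}, require {ball_in(b2,rmA), free(left), robot_in(rmA)}
    → {ball_in(b2,rmA), free(left), robot_in(rmA)}

== RESULT ==
["ball_in(b2,rmA)", "free(left)", "robot_in(rmA)"]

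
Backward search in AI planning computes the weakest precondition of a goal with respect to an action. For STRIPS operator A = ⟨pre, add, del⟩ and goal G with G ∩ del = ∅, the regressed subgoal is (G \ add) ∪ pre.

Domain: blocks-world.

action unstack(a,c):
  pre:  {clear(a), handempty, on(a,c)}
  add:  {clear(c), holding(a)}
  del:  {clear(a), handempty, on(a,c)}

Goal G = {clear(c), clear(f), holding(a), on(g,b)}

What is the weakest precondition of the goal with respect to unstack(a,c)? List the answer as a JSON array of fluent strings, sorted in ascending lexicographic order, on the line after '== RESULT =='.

Regress:
  G ∩ del = {}  (empty — regression defined)
  G \ add = {clear(c), clear(f), holding(a), on(g,b)} \ {clear(c), holding(a)} = {clear(f), on(g,b)}
  ∪ pre   = {clear(f), on(g,b)} ∪ {clear(a), handempty, on(a,c)}
          = {clear(a), clear(f), handempty, on(a,c), on(g,b)}

== RESULT ==
["clear(a)", "clear(f)", "handempty", "on(a,c)", "on(g,b)"]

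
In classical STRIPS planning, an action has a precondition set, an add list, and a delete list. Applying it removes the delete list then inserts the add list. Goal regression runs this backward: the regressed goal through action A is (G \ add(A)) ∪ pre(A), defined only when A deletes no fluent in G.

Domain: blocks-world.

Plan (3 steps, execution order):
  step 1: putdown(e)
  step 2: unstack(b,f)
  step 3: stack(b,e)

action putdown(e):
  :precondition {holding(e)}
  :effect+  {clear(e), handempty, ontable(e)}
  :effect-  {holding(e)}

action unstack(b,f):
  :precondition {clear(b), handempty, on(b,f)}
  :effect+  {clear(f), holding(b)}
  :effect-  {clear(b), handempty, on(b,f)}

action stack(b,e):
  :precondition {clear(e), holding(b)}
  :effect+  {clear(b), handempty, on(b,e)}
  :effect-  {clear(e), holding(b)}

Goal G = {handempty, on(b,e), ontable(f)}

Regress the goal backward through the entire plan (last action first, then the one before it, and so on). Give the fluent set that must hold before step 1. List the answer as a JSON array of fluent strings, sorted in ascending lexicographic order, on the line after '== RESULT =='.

Work backward from the goal:
  through step 3 (stack(b,e)): drop {handempty, on(b,e)}, keep {ontable(f)}, require {clear(e), holding(b)}
    → {clear(e), holding(b), ontable(f)}
  through step 2 (unstack(b,f)): drop {holding(b)}, keep {clear(e), ontable(f)}, require {clear(b), handempty, on(b,f)}
    → {clear(b), clear(e), handempty, on(b,f), ontable(f)}
  through step 1 (putdown(e)): drop {clear(e), handempty}, keep {clear(b), on(b,f), ontable(f)}, require {holding(e)}
    → {clear(b), holding(e), on(b,f), ontable(f)}

== RESULT ==
["clear(b)", "holding(e)", "on(b,f)", "ontable(f)"]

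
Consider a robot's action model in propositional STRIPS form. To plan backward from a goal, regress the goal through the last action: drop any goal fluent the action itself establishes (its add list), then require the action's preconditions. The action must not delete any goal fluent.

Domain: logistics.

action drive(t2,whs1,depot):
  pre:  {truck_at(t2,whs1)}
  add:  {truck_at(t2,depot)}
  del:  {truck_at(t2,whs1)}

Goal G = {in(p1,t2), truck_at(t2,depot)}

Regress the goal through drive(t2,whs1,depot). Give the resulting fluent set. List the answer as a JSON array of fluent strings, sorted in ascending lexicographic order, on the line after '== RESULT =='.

Regress:
  G ∩ del = {}  (empty — regression defined)
  G \ add = {in(p1,t2), truck_at(t2,depot)} \ {truck_at(t2,depot)} = {in(p1,t2)}
  ∪ pre   = {in(p1,t2)} ∪ {truck_at(t2,whs1)}
          = {in(p1,t2), truck_at(t2,whs1)}

== RESULT ==
["in(p1,t2)", "truck_at(t2,whs1)"]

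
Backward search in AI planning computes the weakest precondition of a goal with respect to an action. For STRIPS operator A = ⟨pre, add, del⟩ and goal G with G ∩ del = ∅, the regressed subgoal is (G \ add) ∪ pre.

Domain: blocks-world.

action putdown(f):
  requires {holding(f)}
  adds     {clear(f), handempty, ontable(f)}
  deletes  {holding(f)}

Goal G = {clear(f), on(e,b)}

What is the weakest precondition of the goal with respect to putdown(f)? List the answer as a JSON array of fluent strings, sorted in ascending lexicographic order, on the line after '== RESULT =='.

Regress:
  G ∩ del = {}  (empty — regression defined)
  G \ add = {clear(f), on(e,b)} \ {clear(f), handempty, ontable(f)} = {on(e,b)}
  ∪ pre   = {on(e,b)} ∪ {holding(f)}
          = {holding(f), on(e,b)}

== RESULT ==
["holding(f)", "on(e,b)"]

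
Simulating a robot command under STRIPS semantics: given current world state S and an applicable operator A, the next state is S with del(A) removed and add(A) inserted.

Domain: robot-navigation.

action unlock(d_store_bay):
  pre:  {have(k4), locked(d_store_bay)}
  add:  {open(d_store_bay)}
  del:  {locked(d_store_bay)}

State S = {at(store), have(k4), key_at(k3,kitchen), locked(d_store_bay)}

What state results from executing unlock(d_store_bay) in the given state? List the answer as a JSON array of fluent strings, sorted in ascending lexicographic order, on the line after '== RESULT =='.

Compute (S \ del) ∪ add:
  pre ⊆ S: {have(k4), locked(d_store_bay)} ⊆ S  — applicable
  S \ del = {at(store), have(k4), key_at(k3,kitchen)}
  ∪ add   = {at(store), have(k4), key_at(k3,kitchen), open(d_store_bay)}

== RESULT ==
["at(store)", "have(k4)", "key_at(k3,kitchen)", "open(d_store_bay)"]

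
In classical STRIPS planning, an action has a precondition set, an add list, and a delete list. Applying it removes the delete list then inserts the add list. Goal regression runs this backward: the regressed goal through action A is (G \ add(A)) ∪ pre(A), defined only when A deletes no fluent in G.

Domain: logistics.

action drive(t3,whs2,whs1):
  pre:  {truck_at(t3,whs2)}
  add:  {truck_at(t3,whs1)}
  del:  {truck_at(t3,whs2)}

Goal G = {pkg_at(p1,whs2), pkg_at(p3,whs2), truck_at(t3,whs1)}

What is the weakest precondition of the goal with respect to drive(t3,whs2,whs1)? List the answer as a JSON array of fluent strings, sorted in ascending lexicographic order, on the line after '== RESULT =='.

Regress:
  G ∩ del = {}  (empty — regression defined)
  G \ add = {pkg_at(p1,whs2), pkg_at(p3,whs2), truck_at(t3,whs1)} \ {truck_at(t3,whs1)} = {pkg_at(p1,whs2), pkg_at(p3,whs2)}
  ∪ pre   = {pkg_at(p1,whs2), pkg_at(p3,whs2)} ∪ {truck_at(t3,whs2)}
          = {pkg_at(p1,whs2), pkg_at(p3,whs2), truck_at(t3,whs2)}

== RESULT ==
["pkg_at(p1,whs2)", "pkg_at(p3,whs2)", "truck_at(t3,whs2)"]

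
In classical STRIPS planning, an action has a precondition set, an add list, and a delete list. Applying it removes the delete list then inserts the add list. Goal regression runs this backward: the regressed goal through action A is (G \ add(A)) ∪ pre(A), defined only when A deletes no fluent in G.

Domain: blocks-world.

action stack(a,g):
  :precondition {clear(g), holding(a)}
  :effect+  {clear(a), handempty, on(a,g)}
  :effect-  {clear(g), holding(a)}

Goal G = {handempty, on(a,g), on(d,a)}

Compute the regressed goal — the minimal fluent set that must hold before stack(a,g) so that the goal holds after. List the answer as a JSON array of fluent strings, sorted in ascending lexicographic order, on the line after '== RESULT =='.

Compute (G \ add) ∪ pre:
  G ∩ del = {}  (empty — regression defined)
  G \ add = {handempty, on(a,g), on(d,a)} \ {clear(a), handempty, on(a,g)} = {on(d,a)}
  ∪ pre   = {on(d,a)} ∪ {clear(g), holding(a)}
          = {clear(g), holding(a), on(d,a)}

== RESULT ==
["clear(g)", "holding(a)", "on(d,a)"]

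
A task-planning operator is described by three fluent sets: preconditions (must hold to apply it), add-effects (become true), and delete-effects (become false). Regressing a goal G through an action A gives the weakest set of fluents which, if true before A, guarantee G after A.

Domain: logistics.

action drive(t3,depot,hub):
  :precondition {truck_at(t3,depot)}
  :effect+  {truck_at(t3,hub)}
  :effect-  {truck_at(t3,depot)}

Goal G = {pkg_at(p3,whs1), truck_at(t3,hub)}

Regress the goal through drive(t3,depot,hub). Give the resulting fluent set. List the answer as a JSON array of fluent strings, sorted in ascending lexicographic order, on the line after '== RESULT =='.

Regress:
  G ∩ del = {}  (empty — regression defined)
  G \ add = {pkg_at(p3,whs1), truck_at(t3,hub)} \ {truck_at(t3,hub)} = {pkg_at(p3,whs1)}
  ∪ pre   = {pkg_at(p3,whs1)} ∪ {truck_at(t3,depot)}
          = {pkg_at(p3,whs1), truck_at(t3,depot)}

== RESULT ==
["pkg_at(p3,whs1)", "truck_at(t3,depot)"]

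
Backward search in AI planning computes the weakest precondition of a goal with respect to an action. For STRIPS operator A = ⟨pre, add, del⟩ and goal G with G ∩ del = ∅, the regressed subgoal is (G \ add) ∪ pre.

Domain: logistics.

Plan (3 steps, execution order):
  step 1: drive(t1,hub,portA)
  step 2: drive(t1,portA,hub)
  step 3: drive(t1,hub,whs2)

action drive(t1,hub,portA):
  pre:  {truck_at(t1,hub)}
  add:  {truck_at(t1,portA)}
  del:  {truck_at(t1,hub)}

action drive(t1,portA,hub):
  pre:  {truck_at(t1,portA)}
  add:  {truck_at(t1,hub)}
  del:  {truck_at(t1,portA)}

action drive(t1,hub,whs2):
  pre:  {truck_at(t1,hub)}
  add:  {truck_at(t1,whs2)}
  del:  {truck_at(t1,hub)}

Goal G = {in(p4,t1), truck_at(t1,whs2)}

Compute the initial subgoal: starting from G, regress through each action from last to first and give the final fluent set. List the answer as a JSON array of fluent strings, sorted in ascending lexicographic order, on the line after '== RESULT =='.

Regress step by step:
  through step 3 (drive(t1,hub,whs2)): drop {truck_at(t1,whs2)}, keep {in(p4,t1)}, require {truck_at(t1,hub)}
    → {in(p4,t1), truck_at(t1,hub)}
  through step 2 (drive(t1,portA,hub)): drop {truck_at(t1,hub)}, keep {in(p4,t1)}, require {truck_at(t1,portA)}
    → {in(p4,t1), truck_at(t1,portA)}
  through step 1 (drive(t1,hub,portA)): drop {truck_at(t1,portA)}, keep {in(p4,t1)}, require {truck_at(t1,hub)}
    → {in(p4,t1), truck_at(t1,hub)}

== RESULT ==
["in(p4,t1)", "truck_at(t1,hub)"]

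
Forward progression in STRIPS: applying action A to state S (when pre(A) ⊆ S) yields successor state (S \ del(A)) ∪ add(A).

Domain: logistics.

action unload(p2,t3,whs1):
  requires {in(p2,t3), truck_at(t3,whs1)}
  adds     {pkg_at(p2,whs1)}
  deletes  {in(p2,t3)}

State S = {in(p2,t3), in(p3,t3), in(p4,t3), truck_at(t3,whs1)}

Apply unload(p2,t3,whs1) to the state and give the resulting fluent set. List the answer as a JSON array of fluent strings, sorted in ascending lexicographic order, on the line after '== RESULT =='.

Compute (S \ del) ∪ add:
  pre ⊆ S: {in(p2,t3), truck_at(t3,whs1)} ⊆ S  — applicable
  S \ del = {in(p3,t3), in(p4,t3), truck_at(t3,whs1)}
  ∪ add   = {in(p3,t3), in(p4,t3), pkg_at(p2,whs1), truck_at(t3,whs1)}

== RESULT ==
["in(p3,t3)", "in(p4,t3)", "pkg_at(p2,whs1)", "truck_at(t3,whs1)"]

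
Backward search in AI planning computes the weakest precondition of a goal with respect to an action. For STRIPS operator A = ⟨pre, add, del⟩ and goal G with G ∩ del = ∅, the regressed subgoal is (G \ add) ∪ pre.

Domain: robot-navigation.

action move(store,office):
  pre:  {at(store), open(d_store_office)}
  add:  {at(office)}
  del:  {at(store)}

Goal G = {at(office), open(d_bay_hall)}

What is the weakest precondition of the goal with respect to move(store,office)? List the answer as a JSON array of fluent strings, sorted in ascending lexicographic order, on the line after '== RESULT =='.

Compute (G \ add) ∪ pre:
  G ∩ del = {}  (empty — regression defined)
  G \ add = {at(office), open(d_bay_hall)} \ {at(office)} = {open(d_bay_hall)}
  ∪ pre   = {open(d_bay_hall)} ∪ {at(store), open(d_store_office)}
          = {at(store), open(d_bay_hall), open(d_store_office)}

== RESULT ==
["at(store)", "open(d_bay_hall)", "open(d_store_office)"]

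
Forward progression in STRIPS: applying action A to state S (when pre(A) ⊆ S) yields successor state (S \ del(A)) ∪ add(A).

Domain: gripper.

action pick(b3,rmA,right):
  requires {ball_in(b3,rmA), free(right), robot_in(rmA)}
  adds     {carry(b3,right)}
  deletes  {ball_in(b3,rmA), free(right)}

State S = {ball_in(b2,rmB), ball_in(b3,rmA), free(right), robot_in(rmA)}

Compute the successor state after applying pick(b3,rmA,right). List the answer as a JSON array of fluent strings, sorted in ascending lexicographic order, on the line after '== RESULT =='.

Compute (S \ del) ∪ add:
  pre ⊆ S: {ball_in(b3,rmA), free(right), robot_in(rmA)} ⊆ S  — applicable
  S \ del = {ball_in(b2,rmB), robot_in(rmA)}
  ∪ add   = {ball_in(b2,rmB), carry(b3,right), robot_in(rmA)}

== RESULT ==
["ball_in(b2,rmB)", "carry(b3,right)", "robot_in(rmA)"]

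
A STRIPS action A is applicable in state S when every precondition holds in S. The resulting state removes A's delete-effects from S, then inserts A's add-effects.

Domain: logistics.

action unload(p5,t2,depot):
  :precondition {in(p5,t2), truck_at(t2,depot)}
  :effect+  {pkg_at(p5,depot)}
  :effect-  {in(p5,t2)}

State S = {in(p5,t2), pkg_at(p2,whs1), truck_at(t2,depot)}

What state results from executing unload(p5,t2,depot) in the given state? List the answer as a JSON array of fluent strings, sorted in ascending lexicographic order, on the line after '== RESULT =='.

Compute (S \ del) ∪ add:
  pre ⊆ S: {in(p5,t2), truck_at(t2,depot)} ⊆ S  — applicable
  S \ del = {pkg_at(p2,whs1), truck_at(t2,depot)}
  ∪ add   = {pkg_at(p2,whs1), pkg_at(p5,depot), truck_at(t2,depot)}

== RESULT ==
["pkg_at(p2,whs1)", "pkg_at(p5,depot)", "truck_at(t2,depot)"]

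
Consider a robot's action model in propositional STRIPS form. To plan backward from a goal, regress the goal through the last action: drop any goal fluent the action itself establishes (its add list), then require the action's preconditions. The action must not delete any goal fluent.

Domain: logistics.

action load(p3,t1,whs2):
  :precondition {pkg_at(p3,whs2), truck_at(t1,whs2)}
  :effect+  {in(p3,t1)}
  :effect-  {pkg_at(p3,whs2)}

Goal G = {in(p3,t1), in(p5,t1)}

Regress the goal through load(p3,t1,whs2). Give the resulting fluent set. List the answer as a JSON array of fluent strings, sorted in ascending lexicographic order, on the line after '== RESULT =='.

Regress:
  G ∩ del = {}  (empty — regression defined)
  G \ add = {in(p3,t1), in(p5,t1)} \ {in(p3,t1)} = {in(p5,t1)}
  ∪ pre   = {in(p5,t1)} ∪ {pkg_at(p3,whs2), truck_at(t1,whs2)}
          = {in(p5,t1), pkg_at(p3,whs2), truck_at(t1,whs2)}

== RESULT ==
["in(p5,t1)", "pkg_at(p3,whs2)", "truck_at(t1,whs2)"]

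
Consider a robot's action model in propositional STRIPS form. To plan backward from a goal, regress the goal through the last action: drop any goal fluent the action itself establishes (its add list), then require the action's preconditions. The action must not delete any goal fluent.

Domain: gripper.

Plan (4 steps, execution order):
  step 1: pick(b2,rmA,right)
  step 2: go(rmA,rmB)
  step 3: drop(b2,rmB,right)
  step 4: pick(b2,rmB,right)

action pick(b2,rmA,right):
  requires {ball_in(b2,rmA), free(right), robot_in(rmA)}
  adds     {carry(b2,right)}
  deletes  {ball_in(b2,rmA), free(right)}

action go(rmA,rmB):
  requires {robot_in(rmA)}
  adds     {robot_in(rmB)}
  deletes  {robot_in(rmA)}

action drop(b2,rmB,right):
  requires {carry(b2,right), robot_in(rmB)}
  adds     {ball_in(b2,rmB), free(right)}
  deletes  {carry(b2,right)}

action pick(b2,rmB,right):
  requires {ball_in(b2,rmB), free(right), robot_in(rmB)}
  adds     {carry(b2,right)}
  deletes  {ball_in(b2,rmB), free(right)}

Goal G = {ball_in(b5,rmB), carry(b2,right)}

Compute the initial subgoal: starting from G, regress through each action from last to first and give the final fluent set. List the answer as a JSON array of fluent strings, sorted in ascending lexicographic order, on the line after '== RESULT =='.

Work backward from the goal:
  through step 4 (pick(b2,rmB,right)): drop {carry(b2,right)}, keep {ball_in(b5,rmB)}, require {ball_in(b2,rmB), free(right), robot_in(rmB)}
    → {ball_in(b2,rmB), ball_in(b5,rmB), free(right), robot_in(rmB)}
  through step 3 (drop(b2,rmB,right)): drop {ball_in(b2,rmB), free(right)}, keep {ball_in(b5,rmB), robot_in(rmB)}, require {carry(b2,right), robot_in(rmB)}
    → {ball_in(b5,rmB), carry(b2,right), robot_in(rmB)}
  through step 2 (go(rmA,rmB)): drop {robot_in(rmB)}, keep {ball_in(b5,rmB), carry(b2,right)}, require {robot_in(rmA)}
    → {ball_in(b5,rmB), carry(b2,right), robot_in(rmA)}
  through step 1 (pick(b2,rmA,right)): drop {carry(b2,right)}, keep {ball_in(b5,rmB), robot_in(rmA)}, require {ball_in(b2,rmA), free(right), robot_in(rmA)}
    → {ball_in(b2,rmA), ball_in(b5,rmB), free(right), robot_in(rmA)}

== RESULT ==
["ball_in(b2,rmA)", "ball_in(b5,rmB)", "free(right)", "robot_in(rmA)"]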